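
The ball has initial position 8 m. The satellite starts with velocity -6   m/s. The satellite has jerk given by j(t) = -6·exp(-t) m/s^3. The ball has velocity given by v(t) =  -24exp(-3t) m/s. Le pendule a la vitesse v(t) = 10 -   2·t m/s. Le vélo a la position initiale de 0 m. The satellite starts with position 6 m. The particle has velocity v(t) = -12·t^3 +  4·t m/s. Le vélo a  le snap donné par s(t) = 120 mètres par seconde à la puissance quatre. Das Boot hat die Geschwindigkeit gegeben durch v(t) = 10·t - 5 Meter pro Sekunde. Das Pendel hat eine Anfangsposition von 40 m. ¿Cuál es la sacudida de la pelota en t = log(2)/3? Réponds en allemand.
Ausgehend von der Geschwindigkeit v(t) = -24·exp(-3·t), nehmen wir 2 Ableitungen. Durch Ableiten von der Geschwindigkeit erhalten wir die Beschleunigung: a(t) = 72·exp(-3·t). Die Ableitung von der Beschleunigung ergibt den Ruck: j(t) = -216·exp(-3·t). Mit j(t) = -216·exp(-3·t) und Einsetzen von t = log(2)/3, finden wir j = -108.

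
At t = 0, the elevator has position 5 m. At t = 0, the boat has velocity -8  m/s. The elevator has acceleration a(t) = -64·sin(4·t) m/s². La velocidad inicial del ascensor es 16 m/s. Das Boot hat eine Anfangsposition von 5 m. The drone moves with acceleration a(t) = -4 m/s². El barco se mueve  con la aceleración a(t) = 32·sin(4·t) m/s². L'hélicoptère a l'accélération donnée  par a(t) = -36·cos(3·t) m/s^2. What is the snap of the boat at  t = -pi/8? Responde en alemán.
Wir müssen unsere Gleichung für die Beschleunigung a(t) = 32·sin(4·t) 2-mal ableiten. Die Ableitung von der Beschleunigung ergibt den Ruck: j(t) = 128·cos(4·t). Durch Ableiten von dem Ruck erhalten wir den Snap: s(t) = -512·sin(4·t). Wir haben den Snap s(t) = -512·sin(4·t). Durch Einsetzen von t = -pi/8: s(-pi/8) = 512.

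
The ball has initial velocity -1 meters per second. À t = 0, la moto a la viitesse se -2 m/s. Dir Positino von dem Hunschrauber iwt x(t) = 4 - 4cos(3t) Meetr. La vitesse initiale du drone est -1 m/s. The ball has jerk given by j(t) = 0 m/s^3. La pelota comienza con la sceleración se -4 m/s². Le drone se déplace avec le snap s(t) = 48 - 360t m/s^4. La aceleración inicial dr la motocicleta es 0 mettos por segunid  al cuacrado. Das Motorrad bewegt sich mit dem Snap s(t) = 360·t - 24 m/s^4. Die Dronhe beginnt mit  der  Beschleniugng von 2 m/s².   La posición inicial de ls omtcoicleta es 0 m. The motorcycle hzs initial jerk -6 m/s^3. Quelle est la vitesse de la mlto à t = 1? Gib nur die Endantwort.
v(1) = 6.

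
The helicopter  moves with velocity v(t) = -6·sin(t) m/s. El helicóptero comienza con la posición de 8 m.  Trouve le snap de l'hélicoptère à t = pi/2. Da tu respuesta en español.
Debemos derivar nuestra ecuación de la velocidad v(t) = -6·sin(t) 3 veces. La derivada de la velocidad da la aceleración: a(t) = -6·cos(t). Tomando d/dt de a(t), encontramos j(t) = 6·sin(t). Derivando la sacudida, obtenemos el snap: s(t) = 6·cos(t). Usando s(t) = 6·cos(t) y sustituyendo t = pi/2, encontramos s = 0.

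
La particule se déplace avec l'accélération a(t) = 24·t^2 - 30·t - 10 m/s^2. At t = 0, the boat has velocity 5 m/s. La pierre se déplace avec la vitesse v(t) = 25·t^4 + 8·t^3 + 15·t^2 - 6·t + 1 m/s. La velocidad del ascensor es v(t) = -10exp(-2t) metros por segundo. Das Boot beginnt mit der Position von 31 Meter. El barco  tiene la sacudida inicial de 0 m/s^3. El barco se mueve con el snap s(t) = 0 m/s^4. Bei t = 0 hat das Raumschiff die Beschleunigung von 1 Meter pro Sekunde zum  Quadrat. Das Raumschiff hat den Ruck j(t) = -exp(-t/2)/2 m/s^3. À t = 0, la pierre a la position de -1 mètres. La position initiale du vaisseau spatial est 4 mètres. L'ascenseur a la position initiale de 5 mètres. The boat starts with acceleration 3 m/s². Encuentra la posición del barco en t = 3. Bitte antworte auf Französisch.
Pour résoudre ceci, nous devons prendre 4 intégrales de notre équation du snap s(t) = 0. La primitive du snap, avec j(0) = 0, donne le jerk: j(t) = 0. La primitive du jerk, avec a(0) = 3, donne l'accélération: a(t) = 3. En intégrant l'accélération et en utilisant la condition initiale v(0) = 5, nous obtenons v(t) = 3·t + 5. La primitive de la vitesse, avec x(0) = 31, donne la position: x(t) = 3·t^2/2 + 5·t + 31. De l'équation de la position x(t) = 3·t^2/2 + 5·t + 31, nous substituons t = 3 pour obtenir x = 119/2.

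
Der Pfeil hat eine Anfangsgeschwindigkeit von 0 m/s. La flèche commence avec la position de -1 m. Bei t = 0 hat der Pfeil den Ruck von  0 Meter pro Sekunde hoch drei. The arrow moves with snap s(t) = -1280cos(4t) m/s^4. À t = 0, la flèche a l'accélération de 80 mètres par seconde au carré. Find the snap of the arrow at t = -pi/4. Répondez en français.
En utilisant s(t) = -1280·cos(4·t) et en substituant t = -pi/4, nous trouvons s = 1280.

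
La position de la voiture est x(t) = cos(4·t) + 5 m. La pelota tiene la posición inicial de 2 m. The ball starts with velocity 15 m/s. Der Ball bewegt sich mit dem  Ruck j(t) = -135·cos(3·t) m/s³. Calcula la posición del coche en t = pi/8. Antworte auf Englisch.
From the given position equation x(t) = cos(4·t) + 5, we substitute t = pi/8 to get x = 5.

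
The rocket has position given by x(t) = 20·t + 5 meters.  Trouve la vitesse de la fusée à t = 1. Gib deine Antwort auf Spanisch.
Debemos derivar nuestra ecuación de la posición x(t) = 20·t + 5 1 vez. Derivando la posición, obtenemos la velocidad: v(t) = 20. Usando v(t) = 20 y sustituyendo t = 1, encontramos v = 20.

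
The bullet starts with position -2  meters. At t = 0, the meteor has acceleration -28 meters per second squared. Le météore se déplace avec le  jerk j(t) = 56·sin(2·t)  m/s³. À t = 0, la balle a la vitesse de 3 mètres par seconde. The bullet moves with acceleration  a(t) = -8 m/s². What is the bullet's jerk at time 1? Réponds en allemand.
Wir müssen unsere Gleichung für die Beschleunigung a(t) = -8 1-mal ableiten. Die Ableitung von der Beschleunigung ergibt den Ruck: j(t) = 0. Wir haben den Ruck j(t) = 0. Durch Einsetzen von t = 1: j(1) = 0.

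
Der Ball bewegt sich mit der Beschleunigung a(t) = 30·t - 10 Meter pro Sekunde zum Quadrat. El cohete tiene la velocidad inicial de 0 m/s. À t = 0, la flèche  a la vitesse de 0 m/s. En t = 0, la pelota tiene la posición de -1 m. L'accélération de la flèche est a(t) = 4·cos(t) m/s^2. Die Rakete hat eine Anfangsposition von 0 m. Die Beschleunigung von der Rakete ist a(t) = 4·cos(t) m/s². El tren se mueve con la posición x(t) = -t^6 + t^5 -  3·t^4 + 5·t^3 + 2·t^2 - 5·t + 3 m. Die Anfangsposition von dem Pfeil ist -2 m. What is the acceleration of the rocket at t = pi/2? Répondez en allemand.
Aus der Gleichung für die Beschleunigung a(t) = 4·cos(t), setzen wir t = pi/2 ein und erhalten a = 0.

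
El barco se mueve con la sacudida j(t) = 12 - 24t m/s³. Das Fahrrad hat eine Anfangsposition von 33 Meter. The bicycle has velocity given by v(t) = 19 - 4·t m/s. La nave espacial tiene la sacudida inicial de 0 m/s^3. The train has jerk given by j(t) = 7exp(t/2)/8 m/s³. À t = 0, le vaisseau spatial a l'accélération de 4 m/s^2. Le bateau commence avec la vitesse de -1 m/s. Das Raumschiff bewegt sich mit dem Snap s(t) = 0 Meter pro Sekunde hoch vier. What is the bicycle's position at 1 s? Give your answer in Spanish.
Para resolver esto, necesitamos tomar 1 antiderivada de nuestra ecuación de la velocidad v(t) = 19 - 4·t. Tomando ∫v(t)dt y aplicando x(0) = 33, encontramos x(t) = -2·t^2 + 19·t + 33. Tenemos la posición x(t) = -2·t^2 + 19·t + 33. Sustituyendo t = 1: x(1) = 50.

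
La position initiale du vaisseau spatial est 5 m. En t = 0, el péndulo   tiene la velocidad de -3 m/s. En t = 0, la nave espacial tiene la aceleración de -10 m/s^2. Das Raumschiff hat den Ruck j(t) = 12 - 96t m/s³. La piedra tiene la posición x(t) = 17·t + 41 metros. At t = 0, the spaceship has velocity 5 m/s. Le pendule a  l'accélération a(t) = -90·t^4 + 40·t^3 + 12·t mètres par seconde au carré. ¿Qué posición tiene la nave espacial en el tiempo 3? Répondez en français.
Nous devons intégrer notre équation du jerk j(t) = 12 - 96·t 3 fois. En prenant ∫j(t)dt et en appliquant a(0) = -10, nous trouvons a(t) = -48·t^2 + 12·t - 10. L'intégrale de l'accélération est la vitesse. En utilisant v(0) = 5, nous obtenons v(t) = -16·t^3 + 6·t^2 - 10·t + 5. En prenant ∫v(t)dt et en appliquant x(0) = 5, nous trouvons x(t) = -4·t^4 + 2·t^3 - 5·t^2 + 5·t + 5. En utilisant x(t) = -4·t^4 + 2·t^3 - 5·t^2 + 5·t + 5 et en substituant t = 3, nous trouvons x = -295.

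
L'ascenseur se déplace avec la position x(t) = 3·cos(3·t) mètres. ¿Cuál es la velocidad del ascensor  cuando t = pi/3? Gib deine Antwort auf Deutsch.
Wir müssen unsere Gleichung für die Position x(t) = 3·cos(3·t) 1-mal ableiten. Mit d/dt von x(t) finden wir v(t) = -9·sin(3·t). Aus der Gleichung für die Geschwindigkeit v(t) = -9·sin(3·t), setzen wir t = pi/3 ein und erhalten v = 0.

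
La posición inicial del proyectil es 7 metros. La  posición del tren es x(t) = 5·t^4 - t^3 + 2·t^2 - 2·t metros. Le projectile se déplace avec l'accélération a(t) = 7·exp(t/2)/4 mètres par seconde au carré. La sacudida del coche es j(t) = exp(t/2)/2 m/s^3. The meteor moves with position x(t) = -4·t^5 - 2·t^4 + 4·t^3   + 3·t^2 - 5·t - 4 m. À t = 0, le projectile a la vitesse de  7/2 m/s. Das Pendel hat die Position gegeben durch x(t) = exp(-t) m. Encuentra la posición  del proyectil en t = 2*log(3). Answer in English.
To find the answer, we compute 2 antiderivatives of a(t) = 7·exp(t/2)/4. Taking ∫a(t)dt and applying v(0) = 7/2, we find v(t) = 7·exp(t/2)/2. The antiderivative of velocity, with x(0) = 7, gives position: x(t) = 7·exp(t/2). Using x(t) = 7·exp(t/2) and substituting t = 2*log(3), we find x = 21.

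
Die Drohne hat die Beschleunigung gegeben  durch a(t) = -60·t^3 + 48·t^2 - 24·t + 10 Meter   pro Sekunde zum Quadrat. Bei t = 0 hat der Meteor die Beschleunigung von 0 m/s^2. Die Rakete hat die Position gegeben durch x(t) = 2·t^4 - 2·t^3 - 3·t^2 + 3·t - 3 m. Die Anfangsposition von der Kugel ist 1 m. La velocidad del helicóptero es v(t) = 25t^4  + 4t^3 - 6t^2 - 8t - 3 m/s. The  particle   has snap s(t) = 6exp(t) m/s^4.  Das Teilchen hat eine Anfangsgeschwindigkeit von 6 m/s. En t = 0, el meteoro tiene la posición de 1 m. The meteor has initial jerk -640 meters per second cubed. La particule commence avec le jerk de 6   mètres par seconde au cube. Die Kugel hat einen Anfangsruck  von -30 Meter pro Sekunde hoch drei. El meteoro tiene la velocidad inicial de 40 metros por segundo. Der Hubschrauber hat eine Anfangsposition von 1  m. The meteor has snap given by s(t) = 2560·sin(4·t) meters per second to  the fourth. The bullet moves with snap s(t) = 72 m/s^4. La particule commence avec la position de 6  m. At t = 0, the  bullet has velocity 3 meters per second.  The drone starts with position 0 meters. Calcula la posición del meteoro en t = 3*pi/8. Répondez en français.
Pour résoudre ceci, nous devons prendre 4 intégrales de notre équation du snap s(t) = 2560·sin(4·t). La primitive du snap est le jerk. En utilisant j(0) = -640, nous obtenons j(t) = -640·cos(4·t). En intégrant le jerk et en utilisant la condition initiale a(0) = 0, nous obtenons a(t) = -160·sin(4·t). En prenant ∫a(t)dt et en appliquant v(0) = 40, nous trouvons v(t) = 40·cos(4·t). L'intégrale de la vitesse est la position. En utilisant x(0) = 1, nous obtenons x(t) = 10·sin(4·t) + 1. En utilisant x(t) = 10·sin(4·t) + 1 et en substituant t = 3*pi/8, nous trouvons x = -9.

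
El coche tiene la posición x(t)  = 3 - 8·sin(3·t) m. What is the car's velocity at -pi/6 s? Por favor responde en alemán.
Um dies zu lösen, müssen wir 1 Ableitung unserer Gleichung für die Position x(t) = 3 - 8·sin(3·t) nehmen. Mit d/dt von x(t) finden wir v(t) = -24·cos(3·t). Wir haben die Geschwindigkeit v(t) = -24·cos(3·t). Durch Einsetzen von t = -pi/6: v(-pi/6) = 0.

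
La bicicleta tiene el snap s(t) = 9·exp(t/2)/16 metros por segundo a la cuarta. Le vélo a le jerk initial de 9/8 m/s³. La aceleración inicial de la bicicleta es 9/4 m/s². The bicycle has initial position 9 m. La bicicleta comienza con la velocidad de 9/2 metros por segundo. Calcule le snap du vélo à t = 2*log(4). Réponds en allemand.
Wir haben den Snap s(t) = 9·exp(t/2)/16. Durch Einsetzen von t = 2*log(4): s(2*log(4)) = 9/4.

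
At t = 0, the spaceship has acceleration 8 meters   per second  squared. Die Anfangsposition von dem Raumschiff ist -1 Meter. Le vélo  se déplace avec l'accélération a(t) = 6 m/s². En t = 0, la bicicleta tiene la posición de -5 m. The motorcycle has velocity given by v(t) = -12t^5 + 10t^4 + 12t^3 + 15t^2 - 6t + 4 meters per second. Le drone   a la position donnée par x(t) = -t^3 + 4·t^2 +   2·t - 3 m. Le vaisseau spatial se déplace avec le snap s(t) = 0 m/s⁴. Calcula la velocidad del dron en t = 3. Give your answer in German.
Wir müssen unsere Gleichung für die Position x(t) = -t^3 + 4·t^2 + 2·t - 3 1-mal ableiten. Mit d/dt von x(t) finden wir v(t) = -3·t^2 + 8·t + 2. Mit v(t) = -3·t^2 + 8·t + 2 und Einsetzen von t = 3, finden wir v = -1.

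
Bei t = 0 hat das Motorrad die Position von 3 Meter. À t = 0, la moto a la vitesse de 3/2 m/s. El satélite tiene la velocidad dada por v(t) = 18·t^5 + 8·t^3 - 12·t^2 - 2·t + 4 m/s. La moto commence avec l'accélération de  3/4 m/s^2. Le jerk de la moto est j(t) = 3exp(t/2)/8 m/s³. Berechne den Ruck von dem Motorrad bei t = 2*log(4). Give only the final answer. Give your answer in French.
Le jerk à t = 2*log(4) est j = 3/2.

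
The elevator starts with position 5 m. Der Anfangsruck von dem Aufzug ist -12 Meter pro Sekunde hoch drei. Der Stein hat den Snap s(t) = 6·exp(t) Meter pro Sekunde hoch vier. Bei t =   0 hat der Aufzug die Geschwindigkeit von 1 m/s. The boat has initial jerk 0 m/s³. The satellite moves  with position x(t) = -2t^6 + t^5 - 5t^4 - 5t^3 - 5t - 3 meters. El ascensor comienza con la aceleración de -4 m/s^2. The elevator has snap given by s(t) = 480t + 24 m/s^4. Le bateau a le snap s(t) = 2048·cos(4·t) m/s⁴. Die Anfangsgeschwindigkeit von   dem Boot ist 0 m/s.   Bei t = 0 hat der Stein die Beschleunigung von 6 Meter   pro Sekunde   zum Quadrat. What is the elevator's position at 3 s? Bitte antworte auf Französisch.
Pour résoudre ceci, nous devons prendre 4 intégrales de notre équation du snap s(t) = 480·t + 24. La primitive du snap, avec j(0) = -12, donne le jerk: j(t) = 240·t^2 + 24·t - 12. La primitive du jerk est l'accélération. En utilisant a(0) = -4, nous obtenons a(t) = 80·t^3 + 12·t^2 - 12·t - 4. La primitive de l'accélération, avec v(0) = 1, donne la vitesse: v(t) = 20·t^4 + 4·t^3 - 6·t^2 - 4·t + 1. En prenant ∫v(t)dt et en appliquant x(0) = 5, nous trouvons x(t) = 4·t^5 + t^4 - 2·t^3 - 2·t^2 + t + 5. En utilisant x(t) = 4·t^5 + t^4 - 2·t^3 - 2·t^2 + t + 5 et en substituant t = 3, nous trouvons x = 989.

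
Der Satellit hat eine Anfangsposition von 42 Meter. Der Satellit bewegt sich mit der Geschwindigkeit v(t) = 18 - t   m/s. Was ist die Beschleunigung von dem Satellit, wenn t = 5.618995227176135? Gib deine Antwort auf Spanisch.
Para resolver esto, necesitamos tomar 1 derivada de nuestra ecuación de la velocidad v(t) = 18 - t. Derivando la velocidad, obtenemos la aceleración: a(t) = -1. Usando a(t) = -1 y sustituyendo t = 5.618995227176135, encontramos a = -1.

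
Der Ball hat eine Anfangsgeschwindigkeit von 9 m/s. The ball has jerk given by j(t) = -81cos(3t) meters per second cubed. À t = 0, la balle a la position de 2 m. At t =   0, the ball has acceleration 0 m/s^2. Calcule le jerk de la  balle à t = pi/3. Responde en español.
De la ecuación de la sacudida j(t) = -81·cos(3·t), sustituimos t = pi/3 para obtener j = 81.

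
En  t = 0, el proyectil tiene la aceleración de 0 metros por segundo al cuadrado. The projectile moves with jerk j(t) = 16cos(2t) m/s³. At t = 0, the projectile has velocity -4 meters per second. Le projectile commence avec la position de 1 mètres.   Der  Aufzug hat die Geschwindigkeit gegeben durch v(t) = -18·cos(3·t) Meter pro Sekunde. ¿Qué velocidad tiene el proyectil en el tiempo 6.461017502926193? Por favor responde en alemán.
Wir müssen das Integral unserer Gleichung für den Ruck j(t) = 16·cos(2·t) 2-mal finden. Die Stammfunktion von dem Ruck, mit a(0) = 0, ergibt die Beschleunigung: a(t) = 8·sin(2·t). Mit ∫a(t)dt und Anwendung von v(0) = -4, finden wir v(t) = -4·cos(2·t). Mit v(t) = -4·cos(2·t) und Einsetzen von t = 6.461017502926193, finden wir v = -3.74966138323381.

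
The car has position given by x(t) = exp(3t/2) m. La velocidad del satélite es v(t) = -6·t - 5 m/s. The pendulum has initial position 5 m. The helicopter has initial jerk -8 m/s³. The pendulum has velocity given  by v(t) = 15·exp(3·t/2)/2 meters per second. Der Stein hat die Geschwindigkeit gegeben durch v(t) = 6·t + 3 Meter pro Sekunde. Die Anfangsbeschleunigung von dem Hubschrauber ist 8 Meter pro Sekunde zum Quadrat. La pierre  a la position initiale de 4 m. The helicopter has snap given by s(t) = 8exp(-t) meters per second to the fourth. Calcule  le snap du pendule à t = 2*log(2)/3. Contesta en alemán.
Wir müssen unsere Gleichung für die Geschwindigkeit v(t) = 15·exp(3·t/2)/2 3-mal ableiten. Mit d/dt von v(t) finden wir a(t) = 45·exp(3·t/2)/4. Durch Ableiten von der Beschleunigung erhalten wir den Ruck: j(t) = 135·exp(3·t/2)/8. Die Ableitung von dem Ruck ergibt den Snap: s(t) = 405·exp(3·t/2)/16. Aus der Gleichung für den Snap s(t) = 405·exp(3·t/2)/16, setzen wir t = 2*log(2)/3 ein und erhalten s = 405/8.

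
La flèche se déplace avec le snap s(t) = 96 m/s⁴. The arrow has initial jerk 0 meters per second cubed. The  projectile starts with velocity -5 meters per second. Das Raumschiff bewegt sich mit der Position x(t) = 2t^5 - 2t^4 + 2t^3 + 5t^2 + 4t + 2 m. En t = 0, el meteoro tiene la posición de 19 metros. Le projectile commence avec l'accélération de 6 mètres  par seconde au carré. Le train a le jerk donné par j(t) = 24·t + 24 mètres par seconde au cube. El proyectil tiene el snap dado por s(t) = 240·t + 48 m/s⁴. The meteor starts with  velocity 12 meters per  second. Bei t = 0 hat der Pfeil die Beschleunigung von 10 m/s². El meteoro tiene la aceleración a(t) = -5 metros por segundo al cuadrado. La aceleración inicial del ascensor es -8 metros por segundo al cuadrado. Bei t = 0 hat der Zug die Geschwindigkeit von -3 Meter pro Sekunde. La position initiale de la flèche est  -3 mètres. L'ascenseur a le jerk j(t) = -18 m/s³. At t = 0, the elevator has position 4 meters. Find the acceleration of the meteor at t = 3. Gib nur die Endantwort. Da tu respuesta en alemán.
Die Beschleunigung bei t = 3 ist a = -5.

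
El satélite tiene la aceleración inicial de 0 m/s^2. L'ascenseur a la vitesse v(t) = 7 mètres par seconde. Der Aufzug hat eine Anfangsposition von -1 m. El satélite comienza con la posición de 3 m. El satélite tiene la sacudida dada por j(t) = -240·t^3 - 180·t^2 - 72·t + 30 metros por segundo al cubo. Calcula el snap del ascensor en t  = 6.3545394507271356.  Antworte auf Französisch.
En partant de la vitesse v(t) = 7, nous prenons 3 dérivées. En prenant d/dt de v(t), nous trouvons a(t) = 0. En dérivant l'accélération, nous obtenons le jerk: j(t) = 0. La dérivée du jerk donne le snap: s(t) = 0. De l'équation du snap s(t) = 0, nous substituons t = 6.3545394507271356 pour obtenir s = 0.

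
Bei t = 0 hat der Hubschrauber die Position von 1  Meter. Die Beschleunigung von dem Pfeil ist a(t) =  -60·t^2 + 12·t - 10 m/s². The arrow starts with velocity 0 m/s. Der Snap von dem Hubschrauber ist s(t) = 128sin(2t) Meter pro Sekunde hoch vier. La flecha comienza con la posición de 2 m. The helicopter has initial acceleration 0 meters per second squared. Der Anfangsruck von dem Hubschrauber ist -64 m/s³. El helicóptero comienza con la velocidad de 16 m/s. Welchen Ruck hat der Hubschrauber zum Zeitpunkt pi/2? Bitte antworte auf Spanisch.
Partiendo del snap s(t) = 128·sin(2·t), tomamos 1 antiderivada. La integral del snap es la sacudida. Usando j(0) = -64, obtenemos j(t) = -64·cos(2·t). Tenemos la sacudida j(t) = -64·cos(2·t). Sustituyendo t = pi/2: j(pi/2) = 64.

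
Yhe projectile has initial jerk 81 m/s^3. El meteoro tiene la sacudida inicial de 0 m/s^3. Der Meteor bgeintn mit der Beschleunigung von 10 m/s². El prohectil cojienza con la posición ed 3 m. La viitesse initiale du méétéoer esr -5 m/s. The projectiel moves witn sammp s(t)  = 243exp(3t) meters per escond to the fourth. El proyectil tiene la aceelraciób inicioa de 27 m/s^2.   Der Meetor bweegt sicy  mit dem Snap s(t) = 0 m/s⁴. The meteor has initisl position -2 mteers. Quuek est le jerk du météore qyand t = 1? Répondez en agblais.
To solve this, we need to take 1 antiderivative of our snap equation s(t) = 0. The antiderivative of snap is jerk. Using j(0) = 0, we get j(t) = 0. From the given jerk equation j(t) = 0, we substitute t = 1 to get j = 0.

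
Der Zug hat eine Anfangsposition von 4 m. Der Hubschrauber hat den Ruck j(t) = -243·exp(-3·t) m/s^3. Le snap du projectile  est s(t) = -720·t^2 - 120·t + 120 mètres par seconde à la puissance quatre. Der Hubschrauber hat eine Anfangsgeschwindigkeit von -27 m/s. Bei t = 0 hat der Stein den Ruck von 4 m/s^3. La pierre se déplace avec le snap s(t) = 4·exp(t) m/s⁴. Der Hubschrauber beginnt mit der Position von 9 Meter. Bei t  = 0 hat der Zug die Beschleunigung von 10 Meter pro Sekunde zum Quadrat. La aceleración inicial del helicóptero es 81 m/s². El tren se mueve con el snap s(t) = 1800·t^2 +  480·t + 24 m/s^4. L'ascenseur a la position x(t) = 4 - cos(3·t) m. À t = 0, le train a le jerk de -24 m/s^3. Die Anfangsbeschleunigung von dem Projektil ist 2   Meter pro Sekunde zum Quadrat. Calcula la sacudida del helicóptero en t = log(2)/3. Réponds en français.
Nous avons le jerk j(t) = -243·exp(-3·t). En substituant t = log(2)/3: j(log(2)/3) = -243/2.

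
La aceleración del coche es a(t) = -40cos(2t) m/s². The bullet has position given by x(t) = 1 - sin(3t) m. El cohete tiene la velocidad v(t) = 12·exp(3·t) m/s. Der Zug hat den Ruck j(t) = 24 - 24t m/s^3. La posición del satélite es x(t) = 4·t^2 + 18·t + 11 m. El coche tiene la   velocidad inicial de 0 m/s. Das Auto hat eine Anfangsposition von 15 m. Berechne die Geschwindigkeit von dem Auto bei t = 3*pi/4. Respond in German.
Um dies zu lösen, müssen wir 1 Stammfunktion unserer Gleichung für die Beschleunigung a(t) = -40·cos(2·t) finden. Durch Integration von der Beschleunigung und Verwendung der Anfangsbedingung v(0) = 0, erhalten wir v(t) = -20·sin(2·t). Aus der Gleichung für die Geschwindigkeit v(t) = -20·sin(2·t), setzen wir t = 3*pi/4 ein und erhalten v = 20.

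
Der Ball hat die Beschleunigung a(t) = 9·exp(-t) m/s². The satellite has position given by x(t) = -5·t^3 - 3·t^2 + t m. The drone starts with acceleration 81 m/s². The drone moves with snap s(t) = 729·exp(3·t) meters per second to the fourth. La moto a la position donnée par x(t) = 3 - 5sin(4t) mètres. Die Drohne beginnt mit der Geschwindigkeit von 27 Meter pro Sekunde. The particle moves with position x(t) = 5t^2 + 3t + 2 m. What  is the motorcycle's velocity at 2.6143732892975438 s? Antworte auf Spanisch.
Para resolver esto, necesitamos tomar 1 derivada de nuestra ecuación de la posición x(t) = 3 - 5·sin(4·t). Tomando d/dt de x(t), encontramos v(t) = -20·cos(4·t). De la ecuación de la velocidad v(t) = -20·cos(4·t), sustituimos t = 2.6143732892975438 para obtener v = 10.2497842997385.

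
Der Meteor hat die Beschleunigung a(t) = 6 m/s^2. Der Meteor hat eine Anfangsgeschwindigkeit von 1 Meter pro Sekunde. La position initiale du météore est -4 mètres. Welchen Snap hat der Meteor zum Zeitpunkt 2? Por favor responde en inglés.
To solve this, we need to take 2 derivatives of our acceleration equation a(t) = 6. The derivative of acceleration gives jerk: j(t) = 0. Differentiating jerk, we get snap: s(t) = 0. From the given snap equation s(t) = 0, we substitute t = 2 to get s = 0.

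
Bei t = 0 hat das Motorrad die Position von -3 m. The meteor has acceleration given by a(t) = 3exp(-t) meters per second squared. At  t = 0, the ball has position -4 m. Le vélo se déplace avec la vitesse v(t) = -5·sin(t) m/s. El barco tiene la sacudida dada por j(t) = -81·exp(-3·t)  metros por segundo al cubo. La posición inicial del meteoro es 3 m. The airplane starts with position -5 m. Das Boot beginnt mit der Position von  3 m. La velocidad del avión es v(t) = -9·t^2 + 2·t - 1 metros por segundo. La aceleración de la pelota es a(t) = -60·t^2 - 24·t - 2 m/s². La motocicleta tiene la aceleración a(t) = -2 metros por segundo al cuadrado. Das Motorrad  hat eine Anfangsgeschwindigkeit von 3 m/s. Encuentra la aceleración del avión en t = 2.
Partiendo de la velocidad v(t) = -9·t^2 + 2·t - 1, tomamos 1 derivada. Derivando la velocidad, obtenemos la aceleración: a(t) = 2 - 18·t. De la ecuación de la aceleración a(t) = 2 - 18·t, sustituimos t = 2 para obtener a = -34.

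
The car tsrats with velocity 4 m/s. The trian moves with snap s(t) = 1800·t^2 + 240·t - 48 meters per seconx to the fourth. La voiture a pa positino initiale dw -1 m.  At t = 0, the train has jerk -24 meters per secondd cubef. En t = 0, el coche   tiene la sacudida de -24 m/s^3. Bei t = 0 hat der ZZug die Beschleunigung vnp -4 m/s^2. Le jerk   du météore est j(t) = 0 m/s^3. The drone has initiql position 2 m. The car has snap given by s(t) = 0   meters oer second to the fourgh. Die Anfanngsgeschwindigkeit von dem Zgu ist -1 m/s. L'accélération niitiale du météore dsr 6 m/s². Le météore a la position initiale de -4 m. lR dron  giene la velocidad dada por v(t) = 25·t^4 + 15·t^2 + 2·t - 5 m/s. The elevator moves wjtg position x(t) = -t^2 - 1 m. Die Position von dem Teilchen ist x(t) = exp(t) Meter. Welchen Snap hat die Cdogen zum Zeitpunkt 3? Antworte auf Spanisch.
Para resolver esto, necesitamos tomar 3 derivadas de nuestra ecuación de la velocidad v(t) = 25·t^4 + 15·t^2 + 2·t - 5. La derivada de la velocidad da la aceleración: a(t) = 100·t^3 + 30·t + 2. Derivando la aceleración, obtenemos la sacudida: j(t) = 300·t^2 + 30. La derivada de la sacudida da el snap: s(t) = 600·t. Usando s(t) = 600·t y sustituyendo t = 3, encontramos s = 1800.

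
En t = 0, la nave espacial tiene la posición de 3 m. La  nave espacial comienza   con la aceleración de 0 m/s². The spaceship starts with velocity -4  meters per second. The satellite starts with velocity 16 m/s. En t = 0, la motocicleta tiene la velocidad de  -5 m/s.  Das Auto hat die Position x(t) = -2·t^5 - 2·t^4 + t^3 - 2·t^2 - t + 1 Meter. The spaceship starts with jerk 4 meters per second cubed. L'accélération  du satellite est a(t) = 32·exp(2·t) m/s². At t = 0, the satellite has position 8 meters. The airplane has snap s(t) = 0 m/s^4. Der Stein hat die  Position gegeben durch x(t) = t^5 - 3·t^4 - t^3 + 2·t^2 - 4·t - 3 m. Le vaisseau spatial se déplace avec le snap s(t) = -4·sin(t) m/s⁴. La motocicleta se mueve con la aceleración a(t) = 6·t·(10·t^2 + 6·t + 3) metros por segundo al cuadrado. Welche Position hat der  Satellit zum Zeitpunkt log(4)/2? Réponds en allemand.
Wir müssen unsere Gleichung für die Beschleunigung a(t) = 32·exp(2·t) 2-mal integrieren. Durch Integration von der Beschleunigung und Verwendung der Anfangsbedingung v(0) = 16, erhalten wir v(t) = 16·exp(2·t). Mit ∫v(t)dt und Anwendung von x(0) = 8, finden wir x(t) = 8·exp(2·t). Mit x(t) = 8·exp(2·t) und Einsetzen von t = log(4)/2, finden wir x = 32.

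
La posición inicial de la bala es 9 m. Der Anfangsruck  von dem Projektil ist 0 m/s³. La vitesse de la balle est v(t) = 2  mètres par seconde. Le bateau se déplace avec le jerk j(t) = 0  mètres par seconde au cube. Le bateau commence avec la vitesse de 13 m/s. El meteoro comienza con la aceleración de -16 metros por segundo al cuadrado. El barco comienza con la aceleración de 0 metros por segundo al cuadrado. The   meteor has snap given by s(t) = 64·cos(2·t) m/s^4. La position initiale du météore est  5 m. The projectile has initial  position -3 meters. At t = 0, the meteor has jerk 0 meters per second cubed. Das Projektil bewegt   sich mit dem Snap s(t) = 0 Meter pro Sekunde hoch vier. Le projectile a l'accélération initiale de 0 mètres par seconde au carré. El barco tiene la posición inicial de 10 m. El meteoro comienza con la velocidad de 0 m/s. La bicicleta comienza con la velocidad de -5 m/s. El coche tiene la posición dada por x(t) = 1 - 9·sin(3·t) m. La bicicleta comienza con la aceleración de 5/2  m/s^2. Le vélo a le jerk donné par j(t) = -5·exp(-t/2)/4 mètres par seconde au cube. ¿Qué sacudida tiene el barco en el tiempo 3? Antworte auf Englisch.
We have jerk j(t) = 0. Substituting t = 3: j(3) = 0.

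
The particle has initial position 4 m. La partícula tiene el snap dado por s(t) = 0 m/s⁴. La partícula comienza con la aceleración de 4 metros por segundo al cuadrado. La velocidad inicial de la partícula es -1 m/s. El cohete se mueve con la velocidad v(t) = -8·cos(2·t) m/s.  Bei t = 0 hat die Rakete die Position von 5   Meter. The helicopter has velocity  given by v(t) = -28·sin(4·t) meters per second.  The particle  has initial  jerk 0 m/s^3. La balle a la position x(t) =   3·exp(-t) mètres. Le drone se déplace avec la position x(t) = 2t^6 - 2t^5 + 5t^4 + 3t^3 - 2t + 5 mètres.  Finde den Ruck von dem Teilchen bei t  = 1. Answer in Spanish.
Necesitamos integrar nuestra ecuación del snap s(t) = 0 1 vez. La antiderivada del snap, con j(0) = 0, da la sacudida: j(t) = 0. Usando j(t) = 0 y sustituyendo t = 1, encontramos j = 0.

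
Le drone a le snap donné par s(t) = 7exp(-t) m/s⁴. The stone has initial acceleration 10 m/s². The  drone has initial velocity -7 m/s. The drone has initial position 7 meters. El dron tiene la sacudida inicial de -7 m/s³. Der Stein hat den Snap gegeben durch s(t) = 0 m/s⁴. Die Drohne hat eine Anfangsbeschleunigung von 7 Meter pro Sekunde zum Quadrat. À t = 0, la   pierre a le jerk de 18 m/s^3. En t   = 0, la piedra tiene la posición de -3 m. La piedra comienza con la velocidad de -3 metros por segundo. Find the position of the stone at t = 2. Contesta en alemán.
Wir müssen das Integral unserer Gleichung für den Snap s(t) = 0 4-mal finden. Das Integral von dem Snap ist der Ruck. Mit j(0) = 18 erhalten wir j(t) = 18. Durch Integration von dem Ruck und Verwendung der Anfangsbedingung a(0) = 10, erhalten wir a(t) = 18·t + 10. Mit ∫a(t)dt und Anwendung von v(0) = -3, finden wir v(t) = 9·t^2 + 10·t - 3. Durch Integration von der Geschwindigkeit und Verwendung der Anfangsbedingung x(0) = -3, erhalten wir x(t) = 3·t^3 + 5·t^2 - 3·t - 3. Wir haben die Position x(t) = 3·t^3 + 5·t^2 - 3·t - 3. Durch Einsetzen von t = 2: x(2) = 35.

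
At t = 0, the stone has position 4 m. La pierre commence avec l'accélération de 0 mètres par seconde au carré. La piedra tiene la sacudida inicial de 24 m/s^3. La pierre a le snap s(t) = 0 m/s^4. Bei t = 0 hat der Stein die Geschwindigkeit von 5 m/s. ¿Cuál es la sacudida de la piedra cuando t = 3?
Necesitamos integrar nuestra ecuación del snap s(t) = 0 1 vez. La integral del snap es la sacudida. Usando j(0) = 24, obtenemos j(t) = 24. Usando j(t) = 24 y sustituyendo t = 3, encontramos j = 24.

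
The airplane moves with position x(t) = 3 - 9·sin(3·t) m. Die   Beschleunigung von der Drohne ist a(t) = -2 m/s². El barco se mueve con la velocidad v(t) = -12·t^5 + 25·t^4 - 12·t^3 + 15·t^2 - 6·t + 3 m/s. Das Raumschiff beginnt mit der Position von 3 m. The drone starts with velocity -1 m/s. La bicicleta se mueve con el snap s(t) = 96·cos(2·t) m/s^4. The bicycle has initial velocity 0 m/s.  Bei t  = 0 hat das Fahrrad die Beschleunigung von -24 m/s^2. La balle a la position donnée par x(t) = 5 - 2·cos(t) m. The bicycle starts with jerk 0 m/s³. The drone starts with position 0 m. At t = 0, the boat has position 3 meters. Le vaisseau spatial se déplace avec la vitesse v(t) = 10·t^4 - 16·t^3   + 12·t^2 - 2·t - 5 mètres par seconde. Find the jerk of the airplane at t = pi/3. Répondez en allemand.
Ausgehend von der Position x(t) = 3 - 9·sin(3·t), nehmen wir 3 Ableitungen. Mit d/dt von x(t) finden wir v(t) = -27·cos(3·t). Durch Ableiten von der Geschwindigkeit erhalten wir die Beschleunigung: a(t) = 81·sin(3·t). Die Ableitung von der Beschleunigung ergibt den Ruck: j(t) = 243·cos(3·t). Mit j(t) = 243·cos(3·t) und Einsetzen von t = pi/3, finden wir j = -243.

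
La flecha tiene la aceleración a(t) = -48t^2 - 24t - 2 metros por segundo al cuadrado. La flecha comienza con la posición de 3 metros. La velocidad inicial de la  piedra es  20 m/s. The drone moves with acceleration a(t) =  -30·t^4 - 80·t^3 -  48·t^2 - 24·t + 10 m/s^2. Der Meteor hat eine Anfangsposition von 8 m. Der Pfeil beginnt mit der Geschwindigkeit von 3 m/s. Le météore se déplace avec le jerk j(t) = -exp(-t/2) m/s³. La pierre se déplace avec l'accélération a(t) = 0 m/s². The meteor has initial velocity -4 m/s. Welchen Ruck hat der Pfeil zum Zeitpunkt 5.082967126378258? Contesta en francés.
En partant de l'accélération a(t) = -48·t^2 - 24·t - 2, nous prenons 1 dérivée. En dérivant l'accélération, nous obtenons le jerk: j(t) = -96·t - 24. Nous avons le jerk j(t) = -96·t - 24. En substituant t = 5.082967126378258: j(5.082967126378258) = -511.964844132313.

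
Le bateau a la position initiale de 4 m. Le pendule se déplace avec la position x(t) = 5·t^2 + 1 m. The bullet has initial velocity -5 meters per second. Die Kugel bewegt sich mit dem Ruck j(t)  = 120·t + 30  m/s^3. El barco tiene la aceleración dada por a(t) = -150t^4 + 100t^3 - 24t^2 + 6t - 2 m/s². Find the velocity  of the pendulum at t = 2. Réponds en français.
Nous devons dériver notre équation de la position x(t) = 5·t^2 + 1 1 fois. En dérivant la position, nous obtenons la vitesse: v(t) = 10·t. De l'équation de la vitesse v(t) = 10·t, nous substituons t = 2 pour obtenir v = 20.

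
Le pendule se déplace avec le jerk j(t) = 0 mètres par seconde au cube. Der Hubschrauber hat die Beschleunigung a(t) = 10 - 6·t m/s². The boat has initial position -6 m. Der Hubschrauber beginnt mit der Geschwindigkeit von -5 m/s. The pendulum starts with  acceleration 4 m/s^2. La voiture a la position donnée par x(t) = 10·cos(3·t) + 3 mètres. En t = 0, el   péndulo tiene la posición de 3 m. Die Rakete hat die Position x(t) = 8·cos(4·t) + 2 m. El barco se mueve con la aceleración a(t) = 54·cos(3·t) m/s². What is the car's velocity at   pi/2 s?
To solve this, we need to take 1 derivative of our position equation x(t) = 10·cos(3·t) + 3. The derivative of position gives velocity: v(t) = -30·sin(3·t). From the given velocity equation v(t) = -30·sin(3·t), we substitute t = pi/2 to get v = 30.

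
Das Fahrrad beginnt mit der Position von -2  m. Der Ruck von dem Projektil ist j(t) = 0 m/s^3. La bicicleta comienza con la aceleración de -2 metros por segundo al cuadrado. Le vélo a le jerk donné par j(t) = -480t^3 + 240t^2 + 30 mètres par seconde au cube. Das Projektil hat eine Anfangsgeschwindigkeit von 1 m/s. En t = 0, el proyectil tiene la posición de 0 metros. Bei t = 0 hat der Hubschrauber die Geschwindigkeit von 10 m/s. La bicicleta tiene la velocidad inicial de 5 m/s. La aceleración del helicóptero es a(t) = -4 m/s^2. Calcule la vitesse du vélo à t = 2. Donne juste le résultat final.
La vitesse à t = 2 est v = -387.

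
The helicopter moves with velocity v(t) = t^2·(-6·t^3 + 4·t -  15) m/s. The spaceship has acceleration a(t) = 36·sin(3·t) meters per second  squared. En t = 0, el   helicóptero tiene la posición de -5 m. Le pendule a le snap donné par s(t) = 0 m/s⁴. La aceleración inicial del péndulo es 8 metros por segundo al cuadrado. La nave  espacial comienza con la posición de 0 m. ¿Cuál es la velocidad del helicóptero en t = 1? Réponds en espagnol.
Tenemos la velocidad v(t) = t^2·(-6·t^3 + 4·t - 15). Sustituyendo t = 1: v(1) = -17.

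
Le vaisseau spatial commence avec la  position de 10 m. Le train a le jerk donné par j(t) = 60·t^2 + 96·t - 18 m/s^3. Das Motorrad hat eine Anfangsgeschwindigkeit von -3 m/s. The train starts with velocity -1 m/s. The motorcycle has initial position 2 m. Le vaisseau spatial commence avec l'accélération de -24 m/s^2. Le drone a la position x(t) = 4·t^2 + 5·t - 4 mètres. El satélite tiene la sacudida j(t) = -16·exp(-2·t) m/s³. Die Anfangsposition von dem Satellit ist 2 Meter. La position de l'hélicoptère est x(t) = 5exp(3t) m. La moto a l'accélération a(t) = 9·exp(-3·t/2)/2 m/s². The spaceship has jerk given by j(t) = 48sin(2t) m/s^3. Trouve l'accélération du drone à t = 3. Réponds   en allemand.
Wir müssen unsere Gleichung für die Position x(t) = 4·t^2 + 5·t - 4 2-mal ableiten. Durch Ableiten von der Position erhalten wir die Geschwindigkeit: v(t) = 8·t + 5. Die Ableitung von der Geschwindigkeit ergibt die Beschleunigung: a(t) = 8. Wir haben die Beschleunigung a(t) = 8. Durch Einsetzen von t = 3: a(3) = 8.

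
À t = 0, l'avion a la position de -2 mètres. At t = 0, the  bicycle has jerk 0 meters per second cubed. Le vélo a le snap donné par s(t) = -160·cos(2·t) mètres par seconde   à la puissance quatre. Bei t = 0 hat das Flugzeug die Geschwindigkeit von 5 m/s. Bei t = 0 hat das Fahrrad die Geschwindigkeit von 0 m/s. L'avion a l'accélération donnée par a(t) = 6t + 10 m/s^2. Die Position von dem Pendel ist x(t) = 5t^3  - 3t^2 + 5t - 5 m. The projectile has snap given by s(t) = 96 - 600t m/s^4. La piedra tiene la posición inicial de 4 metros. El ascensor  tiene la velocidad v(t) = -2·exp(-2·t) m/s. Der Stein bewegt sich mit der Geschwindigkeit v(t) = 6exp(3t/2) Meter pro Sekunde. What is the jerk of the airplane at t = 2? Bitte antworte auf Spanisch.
Debemos derivar nuestra ecuación de la aceleración a(t) = 6·t + 10 1 vez. Tomando d/dt de a(t), encontramos j(t) = 6. De la ecuación de la sacudida j(t) = 6, sustituimos t = 2 para obtener j = 6.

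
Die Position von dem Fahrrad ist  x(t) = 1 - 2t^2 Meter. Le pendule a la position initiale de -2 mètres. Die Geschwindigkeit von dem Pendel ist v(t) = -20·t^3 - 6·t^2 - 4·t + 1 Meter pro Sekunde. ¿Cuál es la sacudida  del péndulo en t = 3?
Debemos derivar nuestra ecuación de la velocidad v(t) = -20·t^3 - 6·t^2 - 4·t + 1 2 veces. Derivando la velocidad, obtenemos la aceleración: a(t) = -60·t^2 - 12·t - 4. Derivando la aceleración, obtenemos la sacudida: j(t) = -120·t - 12. De la ecuación de la sacudida j(t) = -120·t - 12, sustituimos t = 3 para obtener j = -372.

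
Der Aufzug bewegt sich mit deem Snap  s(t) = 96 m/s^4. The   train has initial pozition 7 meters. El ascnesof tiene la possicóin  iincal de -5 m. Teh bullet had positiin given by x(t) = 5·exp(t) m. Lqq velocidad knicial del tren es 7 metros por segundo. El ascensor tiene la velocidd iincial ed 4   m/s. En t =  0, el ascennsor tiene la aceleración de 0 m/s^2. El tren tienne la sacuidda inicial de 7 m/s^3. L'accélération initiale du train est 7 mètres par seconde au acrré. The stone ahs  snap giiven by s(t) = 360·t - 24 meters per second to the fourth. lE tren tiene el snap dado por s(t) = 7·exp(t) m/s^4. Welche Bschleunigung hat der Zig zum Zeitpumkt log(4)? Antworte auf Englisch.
To solve this, we need to take 2 antiderivatives of our snap equation s(t) = 7·exp(t). Taking ∫s(t)dt and applying j(0) = 7, we find j(t) = 7·exp(t). The integral of jerk, with a(0) = 7, gives acceleration: a(t) = 7·exp(t). Using a(t) = 7·exp(t) and substituting t = log(4), we find a = 28.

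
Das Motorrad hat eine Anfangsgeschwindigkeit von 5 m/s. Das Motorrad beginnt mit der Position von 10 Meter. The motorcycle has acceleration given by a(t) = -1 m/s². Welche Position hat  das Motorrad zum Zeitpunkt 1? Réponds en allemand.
Ausgehend von der Beschleunigung a(t) = -1, nehmen wir 2 Integrale. Die Stammfunktion von der Beschleunigung, mit v(0) = 5, ergibt die Geschwindigkeit: v(t) = 5 - t. Das Integral von der Geschwindigkeit, mit x(0) = 10, ergibt die Position: x(t) = -t^2/2 + 5·t + 10. Wir haben die Position x(t) = -t^2/2 + 5·t + 10. Durch Einsetzen von t = 1: x(1) = 29/2.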